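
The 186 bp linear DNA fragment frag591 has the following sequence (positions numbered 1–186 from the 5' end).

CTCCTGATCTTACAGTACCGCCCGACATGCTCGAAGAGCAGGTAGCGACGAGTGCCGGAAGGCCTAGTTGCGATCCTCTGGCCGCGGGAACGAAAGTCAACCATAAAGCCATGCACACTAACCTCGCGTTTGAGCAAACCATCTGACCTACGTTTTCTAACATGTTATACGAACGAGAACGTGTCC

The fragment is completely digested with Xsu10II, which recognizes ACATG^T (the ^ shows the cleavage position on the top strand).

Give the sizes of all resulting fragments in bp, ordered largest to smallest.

164, 22 bp

The Xsu10II site (ACATGT) starts at position 160.
Xsu10II cuts after base 5 of each site (before the last base), so after position 164.
Linear molecule, 1 cut → 2 fragments:
  1–164 → 164 bp
  165–186 → 22 bp
Sorted largest to smallest: 164, 22 bp.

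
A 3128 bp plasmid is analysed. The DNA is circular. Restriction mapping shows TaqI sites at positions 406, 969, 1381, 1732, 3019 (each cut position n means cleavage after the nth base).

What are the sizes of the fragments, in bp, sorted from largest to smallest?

Circular molecule, 5 cuts → 5 fragments:
  969 − 406 = 563 bp
  1381 − 969 = 412 bp
  1732 − 1381 = 351 bp
  3019 − 1732 = 1287 bp
  wrap: 3128 − 3019 + 406 = 515 bp
Sorted largest to smallest: 1287, 563, 515, 412, 351 bp.

1287, 563, 515, 412, 351 bp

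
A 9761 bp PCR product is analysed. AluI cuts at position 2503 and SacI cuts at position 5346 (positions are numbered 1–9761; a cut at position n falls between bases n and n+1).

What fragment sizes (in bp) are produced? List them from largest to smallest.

4415, 2843, 2503 bp

Combined cut positions (sorted): 2503, 5346.
Linear molecule, 2 cuts → 3 fragments:
  2503 − 0 = 2503 bp
  5346 − 2503 = 2843 bp
  9761 − 5346 = 4415 bp
Sorted largest to smallest: 4415, 2843, 2503 bp.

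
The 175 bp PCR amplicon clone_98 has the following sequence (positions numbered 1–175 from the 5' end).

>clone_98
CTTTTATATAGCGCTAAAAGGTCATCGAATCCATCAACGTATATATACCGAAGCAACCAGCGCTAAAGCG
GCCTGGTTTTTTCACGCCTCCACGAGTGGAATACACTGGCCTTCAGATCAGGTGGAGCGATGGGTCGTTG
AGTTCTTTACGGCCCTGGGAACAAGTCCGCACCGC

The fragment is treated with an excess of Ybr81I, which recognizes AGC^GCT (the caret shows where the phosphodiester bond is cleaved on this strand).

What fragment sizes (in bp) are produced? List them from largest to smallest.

Ybr81I sites (AGCGCT) start at positions 10, 59.
Ybr81I cuts after base 3 of each site, so after positions 12, 61.
Linear molecule, 2 cuts → 3 fragments:
  1–12 → 12 bp
  13–61 → 49 bp
  62–175 → 114 bp
Sorted largest to smallest: 114, 49, 12 bp.

114, 49, 12 bp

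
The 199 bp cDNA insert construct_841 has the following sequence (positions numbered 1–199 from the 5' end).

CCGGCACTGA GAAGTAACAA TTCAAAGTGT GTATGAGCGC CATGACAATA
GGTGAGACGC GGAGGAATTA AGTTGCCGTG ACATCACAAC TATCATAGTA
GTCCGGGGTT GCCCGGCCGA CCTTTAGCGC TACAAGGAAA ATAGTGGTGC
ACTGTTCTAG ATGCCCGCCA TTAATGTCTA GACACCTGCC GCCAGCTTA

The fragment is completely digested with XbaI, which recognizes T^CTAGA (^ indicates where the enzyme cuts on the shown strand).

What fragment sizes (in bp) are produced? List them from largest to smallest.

156, 22, 21 bp

XbaI sites (TCTAGA) start at positions 156, 177.
XbaI cuts after the first base of each site, so after positions 156, 177.
Linear molecule, 2 cuts → 3 fragments:
  1–156 → 156 bp
  157–177 → 21 bp
  178–199 → 22 bp
Sorted largest to smallest: 156, 22, 21 bp.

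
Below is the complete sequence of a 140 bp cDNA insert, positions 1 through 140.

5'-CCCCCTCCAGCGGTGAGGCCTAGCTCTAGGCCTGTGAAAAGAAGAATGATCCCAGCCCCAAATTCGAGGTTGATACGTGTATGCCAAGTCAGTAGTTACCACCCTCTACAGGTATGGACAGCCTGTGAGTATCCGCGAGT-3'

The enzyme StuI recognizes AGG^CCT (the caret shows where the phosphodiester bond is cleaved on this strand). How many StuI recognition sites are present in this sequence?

2

AGGCCT occurs starting at positions 16, 28.
StuI cuts at 2 sites.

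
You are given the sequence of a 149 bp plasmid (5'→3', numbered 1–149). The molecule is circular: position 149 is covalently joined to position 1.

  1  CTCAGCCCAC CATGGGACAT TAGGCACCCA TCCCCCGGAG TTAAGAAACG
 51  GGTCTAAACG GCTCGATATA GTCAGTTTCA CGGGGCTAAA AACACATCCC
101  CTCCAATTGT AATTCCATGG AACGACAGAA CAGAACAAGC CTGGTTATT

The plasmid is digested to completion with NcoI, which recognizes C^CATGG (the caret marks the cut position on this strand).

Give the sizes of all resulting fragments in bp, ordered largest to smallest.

105, 44 bp

NcoI sites (CCATGG) start at positions 10, 115.
NcoI cuts after the first base of each site, so after positions 10, 115.
Circular molecule, 2 cuts → 2 fragments:
  11–115 → 105 bp
  116–149 then 1–10 → 34 + 10 = 44 bp
Sorted largest to smallest: 105, 44 bp.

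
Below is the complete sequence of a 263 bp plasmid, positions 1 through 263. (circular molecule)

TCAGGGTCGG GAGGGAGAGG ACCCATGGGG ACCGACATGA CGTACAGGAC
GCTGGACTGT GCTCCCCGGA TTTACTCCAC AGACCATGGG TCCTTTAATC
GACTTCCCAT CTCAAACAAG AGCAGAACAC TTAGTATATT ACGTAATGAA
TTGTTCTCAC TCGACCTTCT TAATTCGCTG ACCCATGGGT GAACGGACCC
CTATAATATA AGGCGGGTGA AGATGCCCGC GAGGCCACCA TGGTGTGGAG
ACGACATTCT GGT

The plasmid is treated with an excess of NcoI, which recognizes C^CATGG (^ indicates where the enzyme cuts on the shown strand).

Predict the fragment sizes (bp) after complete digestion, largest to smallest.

99, 61, 55, 48 bp

NcoI sites (CCATGG) start at positions 23, 84, 183, 238.
NcoI cuts after the first base of each site, so after positions 23, 84, 183, 238.
Circular molecule, 4 cuts → 4 fragments:
  24–84 → 61 bp
  85–183 → 99 bp
  184–238 → 55 bp
  239–263 then 1–23 → 25 + 23 = 48 bp
Sorted largest to smallest: 99, 61, 55, 48 bp.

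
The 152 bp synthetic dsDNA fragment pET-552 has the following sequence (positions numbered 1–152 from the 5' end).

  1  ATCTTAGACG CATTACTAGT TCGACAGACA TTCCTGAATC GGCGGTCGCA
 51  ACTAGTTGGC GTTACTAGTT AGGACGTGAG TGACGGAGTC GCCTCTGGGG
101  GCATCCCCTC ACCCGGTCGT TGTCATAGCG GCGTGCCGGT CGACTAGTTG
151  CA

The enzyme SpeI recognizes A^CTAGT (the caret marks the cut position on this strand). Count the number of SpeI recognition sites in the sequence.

4

ACTAGT occurs starting at positions 15, 51, 64, 143.
SpeI cuts at 4 sites.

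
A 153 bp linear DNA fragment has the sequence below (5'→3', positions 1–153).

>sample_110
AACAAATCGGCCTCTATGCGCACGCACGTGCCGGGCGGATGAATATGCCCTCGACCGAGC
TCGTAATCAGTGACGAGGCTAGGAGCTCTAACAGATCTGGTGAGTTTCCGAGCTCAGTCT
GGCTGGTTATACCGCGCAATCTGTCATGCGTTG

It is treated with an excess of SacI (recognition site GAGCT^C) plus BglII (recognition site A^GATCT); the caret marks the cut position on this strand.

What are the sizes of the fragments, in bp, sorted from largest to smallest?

SacI sites (GAGCTC) start at positions 57, 83, 110.
SacI cuts after base 5 of each site (before the last base), so after positions 61, 87, 114.
The BglII site (AGATCT) starts at position 93.
BglII cuts after the first base of each site, so after position 93.
Combined cut positions: 61, 87, 93, 114.
Linear molecule, 4 cuts → 5 fragments:
  1–61 → 61 bp
  62–87 → 26 bp
  88–93 → 6 bp
  94–114 → 21 bp
  115–153 → 39 bp
Sorted largest to smallest: 61, 39, 26, 21, 6 bp.

61, 39, 26, 21, 6 bp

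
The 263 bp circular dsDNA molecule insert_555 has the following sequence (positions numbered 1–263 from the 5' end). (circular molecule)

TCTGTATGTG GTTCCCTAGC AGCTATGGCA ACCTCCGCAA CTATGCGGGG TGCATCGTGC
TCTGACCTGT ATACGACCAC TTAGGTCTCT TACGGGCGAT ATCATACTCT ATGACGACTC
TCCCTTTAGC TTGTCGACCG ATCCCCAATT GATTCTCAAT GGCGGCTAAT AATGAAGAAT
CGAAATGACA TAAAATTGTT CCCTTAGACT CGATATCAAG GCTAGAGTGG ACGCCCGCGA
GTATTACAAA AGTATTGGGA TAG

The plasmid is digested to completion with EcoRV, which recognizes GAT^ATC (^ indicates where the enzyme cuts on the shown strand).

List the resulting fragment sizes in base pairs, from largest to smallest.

EcoRV sites (GATATC) start at positions 98, 212.
EcoRV cuts after base 3 of each site, so after positions 100, 214.
Circular molecule, 2 cuts → 2 fragments:
  101–214 → 114 bp
  215–263 then 1–100 → 49 + 100 = 149 bp
Sorted largest to smallest: 149, 114 bp.

149, 114 bp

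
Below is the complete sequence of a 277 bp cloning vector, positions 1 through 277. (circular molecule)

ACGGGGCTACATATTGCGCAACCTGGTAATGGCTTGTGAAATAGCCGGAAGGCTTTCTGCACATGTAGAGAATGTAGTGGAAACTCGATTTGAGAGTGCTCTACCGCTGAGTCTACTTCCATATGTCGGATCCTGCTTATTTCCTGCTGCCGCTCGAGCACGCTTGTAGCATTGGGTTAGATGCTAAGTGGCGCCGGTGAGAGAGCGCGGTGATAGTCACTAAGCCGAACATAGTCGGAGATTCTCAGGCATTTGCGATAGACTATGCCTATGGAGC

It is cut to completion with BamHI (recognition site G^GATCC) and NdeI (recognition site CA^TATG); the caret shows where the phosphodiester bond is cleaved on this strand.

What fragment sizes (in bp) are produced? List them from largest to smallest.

The BamHI site (GGATCC) starts at position 128.
BamHI cuts after the first base of each site, so after position 128.
The NdeI site (CATATG) starts at position 120.
NdeI cuts after base 2 of each site, so after position 121.
Combined cut positions: 121, 128.
Circular molecule, 2 cuts → 2 fragments:
  122–128 → 7 bp
  129–277 then 1–121 → 149 + 121 = 270 bp
Sorted largest to smallest: 270, 7 bp.

270, 7 bp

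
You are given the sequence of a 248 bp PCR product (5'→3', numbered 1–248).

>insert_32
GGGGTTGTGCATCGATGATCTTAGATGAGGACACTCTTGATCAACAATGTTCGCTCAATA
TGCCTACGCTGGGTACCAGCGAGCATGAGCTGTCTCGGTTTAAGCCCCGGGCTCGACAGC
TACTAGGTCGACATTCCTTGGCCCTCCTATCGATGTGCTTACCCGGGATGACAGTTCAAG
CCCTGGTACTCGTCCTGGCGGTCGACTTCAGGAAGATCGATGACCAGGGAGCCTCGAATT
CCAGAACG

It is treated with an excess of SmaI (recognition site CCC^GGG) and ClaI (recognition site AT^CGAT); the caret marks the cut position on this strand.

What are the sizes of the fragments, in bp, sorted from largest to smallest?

SmaI sites (CCCGGG) start at positions 106, 162.
SmaI cuts after base 3 of each site, so after positions 108, 164.
ClaI sites (ATCGAT) start at positions 11, 149, 216.
ClaI cuts after base 2 of each site, so after positions 12, 150, 217.
Combined cut positions: 12, 108, 150, 164, 217.
Linear molecule, 5 cuts → 6 fragments:
  1–12 → 12 bp
  13–108 → 96 bp
  109–150 → 42 bp
  151–164 → 14 bp
  165–217 → 53 bp
  218–248 → 31 bp
Sorted largest to smallest: 96, 53, 42, 31, 14, 12 bp.

96, 53, 42, 31, 14, 12 bp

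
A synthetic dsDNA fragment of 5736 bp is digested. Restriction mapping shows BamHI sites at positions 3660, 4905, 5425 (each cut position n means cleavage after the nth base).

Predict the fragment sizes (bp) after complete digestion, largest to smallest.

3660, 1245, 520, 311 bp

Linear molecule, 3 cuts → 4 fragments:
  3660 − 0 = 3660 bp
  4905 − 3660 = 1245 bp
  5425 − 4905 = 520 bp
  5736 − 5425 = 311 bp
Sorted largest to smallest: 3660, 1245, 520, 311 bp.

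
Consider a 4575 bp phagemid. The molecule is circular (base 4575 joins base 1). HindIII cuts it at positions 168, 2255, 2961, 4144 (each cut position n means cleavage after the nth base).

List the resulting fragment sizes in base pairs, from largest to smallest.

2087, 1183, 706, 599 bp

Circular molecule, 4 cuts → 4 fragments:
  2255 − 168 = 2087 bp
  2961 − 2255 = 706 bp
  4144 − 2961 = 1183 bp
  wrap: 4575 − 4144 + 168 = 599 bp
Sorted largest to smallest: 2087, 1183, 706, 599 bp.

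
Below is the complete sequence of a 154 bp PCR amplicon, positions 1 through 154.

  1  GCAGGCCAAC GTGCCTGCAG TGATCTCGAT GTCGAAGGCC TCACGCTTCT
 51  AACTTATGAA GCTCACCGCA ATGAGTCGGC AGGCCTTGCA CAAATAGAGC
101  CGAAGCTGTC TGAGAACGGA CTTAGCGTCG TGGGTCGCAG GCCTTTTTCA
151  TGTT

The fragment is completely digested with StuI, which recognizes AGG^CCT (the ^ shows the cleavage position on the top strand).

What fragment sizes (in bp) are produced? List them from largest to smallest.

58, 45, 38, 13 bp

StuI sites (AGGCCT) start at positions 36, 81, 139.
StuI cuts after base 3 of each site, so after positions 38, 83, 141.
Linear molecule, 3 cuts → 4 fragments:
  1–38 → 38 bp
  39–83 → 45 bp
  84–141 → 58 bp
  142–154 → 13 bp
Sorted largest to smallest: 58, 45, 38, 13 bp.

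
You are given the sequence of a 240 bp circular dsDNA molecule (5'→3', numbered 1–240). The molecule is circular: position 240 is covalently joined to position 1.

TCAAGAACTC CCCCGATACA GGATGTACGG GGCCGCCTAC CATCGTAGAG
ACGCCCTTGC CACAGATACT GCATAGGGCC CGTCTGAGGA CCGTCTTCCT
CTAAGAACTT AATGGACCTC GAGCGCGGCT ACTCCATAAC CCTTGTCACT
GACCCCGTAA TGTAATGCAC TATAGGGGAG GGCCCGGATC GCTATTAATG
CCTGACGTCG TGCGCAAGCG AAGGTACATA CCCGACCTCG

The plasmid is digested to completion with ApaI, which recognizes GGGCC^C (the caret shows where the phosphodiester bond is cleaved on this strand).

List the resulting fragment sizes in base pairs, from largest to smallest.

ApaI sites (GGGCCC) start at positions 76, 180.
ApaI cuts after base 5 of each site (before the last base), so after positions 80, 184.
Circular molecule, 2 cuts → 2 fragments:
  81–184 → 104 bp
  185–240 then 1–80 → 56 + 80 = 136 bp
Sorted largest to smallest: 136, 104 bp.

136, 104 bp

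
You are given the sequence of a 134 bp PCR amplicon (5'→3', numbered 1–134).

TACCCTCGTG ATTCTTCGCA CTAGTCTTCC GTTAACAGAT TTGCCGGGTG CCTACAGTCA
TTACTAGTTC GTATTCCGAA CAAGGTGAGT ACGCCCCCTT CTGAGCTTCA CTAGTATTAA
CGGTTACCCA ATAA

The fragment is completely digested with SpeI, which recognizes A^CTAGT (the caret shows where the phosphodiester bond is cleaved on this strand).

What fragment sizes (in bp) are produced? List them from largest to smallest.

SpeI sites (ACTAGT) start at positions 20, 63, 110.
SpeI cuts after the first base of each site, so after positions 20, 63, 110.
Linear molecule, 3 cuts → 4 fragments:
  1–20 → 20 bp
  21–63 → 43 bp
  64–110 → 47 bp
  111–134 → 24 bp
Sorted largest to smallest: 47, 43, 24, 20 bp.

47, 43, 24, 20 bp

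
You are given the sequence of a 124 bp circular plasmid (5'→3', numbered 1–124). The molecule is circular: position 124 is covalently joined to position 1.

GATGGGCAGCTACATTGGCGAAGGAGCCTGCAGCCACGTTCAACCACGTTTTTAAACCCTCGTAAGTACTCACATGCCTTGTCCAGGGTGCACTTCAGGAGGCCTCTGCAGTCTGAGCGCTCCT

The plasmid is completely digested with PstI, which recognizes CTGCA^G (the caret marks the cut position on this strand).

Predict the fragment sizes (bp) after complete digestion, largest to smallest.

78, 46 bp

PstI sites (CTGCAG) start at positions 28, 106.
PstI cuts after base 5 of each site (before the last base), so after positions 32, 110.
Circular molecule, 2 cuts → 2 fragments:
  33–110 → 78 bp
  111–124 then 1–32 → 14 + 32 = 46 bp
Sorted largest to smallest: 78, 46 bp.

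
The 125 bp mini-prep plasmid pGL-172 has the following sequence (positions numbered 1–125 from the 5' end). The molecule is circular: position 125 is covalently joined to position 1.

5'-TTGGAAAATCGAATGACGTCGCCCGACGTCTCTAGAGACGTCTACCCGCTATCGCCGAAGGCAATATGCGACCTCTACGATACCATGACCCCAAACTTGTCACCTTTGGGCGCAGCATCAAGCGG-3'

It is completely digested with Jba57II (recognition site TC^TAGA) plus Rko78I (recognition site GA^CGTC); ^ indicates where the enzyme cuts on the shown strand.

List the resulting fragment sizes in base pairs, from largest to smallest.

The Jba57II site (TCTAGA) starts at position 31.
Jba57II cuts after base 2 of each site, so after position 32.
Rko78I sites (GACGTC) start at positions 15, 25, 37.
Rko78I cuts after base 2 of each site, so after positions 16, 26, 38.
Combined cut positions: 16, 26, 32, 38.
Circular molecule, 4 cuts → 4 fragments:
  17–26 → 10 bp
  27–32 → 6 bp
  33–38 → 6 bp
  39–125 then 1–16 → 87 + 16 = 103 bp
Sorted largest to smallest: 103, 10, 6, 6 bp.

103, 10, 6, 6 bp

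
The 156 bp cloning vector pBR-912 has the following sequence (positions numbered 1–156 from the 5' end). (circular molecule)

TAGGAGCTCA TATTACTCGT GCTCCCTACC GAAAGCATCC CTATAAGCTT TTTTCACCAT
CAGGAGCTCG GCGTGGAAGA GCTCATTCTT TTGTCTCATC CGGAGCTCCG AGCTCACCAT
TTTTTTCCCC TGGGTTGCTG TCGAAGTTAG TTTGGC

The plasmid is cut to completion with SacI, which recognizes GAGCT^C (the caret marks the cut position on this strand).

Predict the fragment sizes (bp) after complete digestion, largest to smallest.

60, 50, 24, 15, 7 bp

SacI sites (GAGCTC) start at positions 4, 64, 79, 103, 110.
SacI cuts after base 5 of each site (before the last base), so after positions 8, 68, 83, 107, 114.
Circular molecule, 5 cuts → 5 fragments:
  9–68 → 60 bp
  69–83 → 15 bp
  84–107 → 24 bp
  108–114 → 7 bp
  115–156 then 1–8 → 42 + 8 = 50 bp
Sorted largest to smallest: 60, 50, 24, 15, 7 bp.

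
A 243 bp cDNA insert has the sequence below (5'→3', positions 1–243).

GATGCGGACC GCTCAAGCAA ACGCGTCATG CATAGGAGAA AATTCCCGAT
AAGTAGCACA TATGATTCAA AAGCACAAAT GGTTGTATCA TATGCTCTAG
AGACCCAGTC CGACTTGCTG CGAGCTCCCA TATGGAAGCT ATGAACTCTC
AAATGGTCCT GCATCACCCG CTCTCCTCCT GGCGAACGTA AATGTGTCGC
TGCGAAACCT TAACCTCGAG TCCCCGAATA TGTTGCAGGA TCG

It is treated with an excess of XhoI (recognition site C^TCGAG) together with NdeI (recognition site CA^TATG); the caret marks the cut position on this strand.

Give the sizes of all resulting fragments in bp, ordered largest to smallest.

The XhoI site (CTCGAG) starts at position 215.
XhoI cuts after the first base of each site, so after position 215.
NdeI sites (CATATG) start at positions 59, 89, 129.
NdeI cuts after base 2 of each site, so after positions 60, 90, 130.
Combined cut positions: 60, 90, 130, 215.
Linear molecule, 4 cuts → 5 fragments:
  1–60 → 60 bp
  61–90 → 30 bp
  91–130 → 40 bp
  131–215 → 85 bp
  216–243 → 28 bp
Sorted largest to smallest: 85, 60, 40, 30, 28 bp.

85, 60, 40, 30, 28 bp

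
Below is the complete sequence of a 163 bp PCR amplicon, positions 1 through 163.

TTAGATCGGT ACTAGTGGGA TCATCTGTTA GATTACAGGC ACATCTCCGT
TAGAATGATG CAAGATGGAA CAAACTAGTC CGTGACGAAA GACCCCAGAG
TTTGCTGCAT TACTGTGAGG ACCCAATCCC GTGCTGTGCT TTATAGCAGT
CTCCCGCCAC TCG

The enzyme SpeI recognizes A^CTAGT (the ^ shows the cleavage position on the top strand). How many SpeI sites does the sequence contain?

ACTAGT occurs starting at positions 11, 74.
SpeI cuts at 2 sites.

2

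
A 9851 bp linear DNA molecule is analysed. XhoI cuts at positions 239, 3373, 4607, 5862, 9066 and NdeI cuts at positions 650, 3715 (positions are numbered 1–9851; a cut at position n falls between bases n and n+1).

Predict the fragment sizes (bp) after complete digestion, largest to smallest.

3204, 2723, 1255, 892, 785, 411, 342, 239 bp

Combined cut positions (sorted): 239, 650, 3373, 3715, 4607, 5862, 9066.
Linear molecule, 7 cuts → 8 fragments:
  239 − 0 = 239 bp
  650 − 239 = 411 bp
  3373 − 650 = 2723 bp
  3715 − 3373 = 342 bp
  4607 − 3715 = 892 bp
  5862 − 4607 = 1255 bp
  9066 − 5862 = 3204 bp
  9851 − 9066 = 785 bp
Sorted largest to smallest: 3204, 2723, 1255, 892, 785, 411, 342, 239 bp.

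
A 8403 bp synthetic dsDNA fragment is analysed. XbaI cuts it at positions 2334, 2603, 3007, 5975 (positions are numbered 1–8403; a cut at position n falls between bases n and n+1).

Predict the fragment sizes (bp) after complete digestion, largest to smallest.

Linear molecule, 4 cuts → 5 fragments:
  2334 − 0 = 2334 bp
  2603 − 2334 = 269 bp
  3007 − 2603 = 404 bp
  5975 − 3007 = 2968 bp
  8403 − 5975 = 2428 bp
Sorted largest to smallest: 2968, 2428, 2334, 404, 269 bp.

2968, 2428, 2334, 404, 269 bp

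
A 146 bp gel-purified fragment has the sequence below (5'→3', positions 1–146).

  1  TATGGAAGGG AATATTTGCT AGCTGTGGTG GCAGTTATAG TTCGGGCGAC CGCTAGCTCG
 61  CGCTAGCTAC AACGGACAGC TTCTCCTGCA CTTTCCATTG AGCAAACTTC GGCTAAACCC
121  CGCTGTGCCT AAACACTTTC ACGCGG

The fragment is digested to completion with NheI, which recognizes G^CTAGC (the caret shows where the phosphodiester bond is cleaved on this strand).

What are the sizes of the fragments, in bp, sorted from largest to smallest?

84, 34, 18, 10 bp

NheI sites (GCTAGC) start at positions 18, 52, 62.
NheI cuts after the first base of each site, so after positions 18, 52, 62.
Linear molecule, 3 cuts → 4 fragments:
  1–18 → 18 bp
  19–52 → 34 bp
  53–62 → 10 bp
  63–146 → 84 bp
Sorted largest to smallest: 84, 34, 18, 10 bp.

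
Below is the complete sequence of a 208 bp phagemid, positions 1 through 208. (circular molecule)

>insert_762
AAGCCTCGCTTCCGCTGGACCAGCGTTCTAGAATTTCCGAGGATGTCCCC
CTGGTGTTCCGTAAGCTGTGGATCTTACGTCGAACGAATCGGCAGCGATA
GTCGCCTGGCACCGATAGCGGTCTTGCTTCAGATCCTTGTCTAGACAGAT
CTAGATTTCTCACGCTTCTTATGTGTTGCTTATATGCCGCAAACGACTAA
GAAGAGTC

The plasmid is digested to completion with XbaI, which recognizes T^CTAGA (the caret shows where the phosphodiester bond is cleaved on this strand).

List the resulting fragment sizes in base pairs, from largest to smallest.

113, 85, 10 bp

XbaI sites (TCTAGA) start at positions 27, 140, 150.
XbaI cuts after the first base of each site, so after positions 27, 140, 150.
Circular molecule, 3 cuts → 3 fragments:
  28–140 → 113 bp
  141–150 → 10 bp
  151–208 then 1–27 → 58 + 27 = 85 bp
Sorted largest to smallest: 113, 85, 10 bp.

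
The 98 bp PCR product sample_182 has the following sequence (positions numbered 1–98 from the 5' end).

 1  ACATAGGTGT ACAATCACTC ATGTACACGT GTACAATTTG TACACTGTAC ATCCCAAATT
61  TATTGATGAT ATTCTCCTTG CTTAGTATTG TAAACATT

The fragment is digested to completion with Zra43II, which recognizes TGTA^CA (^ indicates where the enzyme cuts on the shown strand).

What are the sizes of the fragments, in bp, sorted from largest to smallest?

Zra43II sites (TGTACA) start at positions 8, 22, 30, 39, 46.
Zra43II cuts after base 4 of each site, so after positions 11, 25, 33, 42, 49.
Linear molecule, 5 cuts → 6 fragments:
  1–11 → 11 bp
  12–25 → 14 bp
  26–33 → 8 bp
  34–42 → 9 bp
  43–49 → 7 bp
  50–98 → 49 bp
Sorted largest to smallest: 49, 14, 11, 9, 8, 7 bp.

49, 14, 11, 9, 8, 7 bp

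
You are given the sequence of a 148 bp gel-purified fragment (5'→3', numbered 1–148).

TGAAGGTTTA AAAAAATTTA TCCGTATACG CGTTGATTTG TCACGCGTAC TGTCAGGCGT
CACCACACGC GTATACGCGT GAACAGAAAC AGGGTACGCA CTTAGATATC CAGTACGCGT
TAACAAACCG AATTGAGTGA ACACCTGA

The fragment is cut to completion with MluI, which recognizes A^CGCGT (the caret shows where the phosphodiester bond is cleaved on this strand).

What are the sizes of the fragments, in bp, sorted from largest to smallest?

MluI sites (ACGCGT) start at positions 28, 43, 67, 75, 115.
MluI cuts after the first base of each site, so after positions 28, 43, 67, 75, 115.
Linear molecule, 5 cuts → 6 fragments:
  1–28 → 28 bp
  29–43 → 15 bp
  44–67 → 24 bp
  68–75 → 8 bp
  76–115 → 40 bp
  116–148 → 33 bp
Sorted largest to smallest: 40, 33, 28, 24, 15, 8 bp.

40, 33, 28, 24, 15, 8 bp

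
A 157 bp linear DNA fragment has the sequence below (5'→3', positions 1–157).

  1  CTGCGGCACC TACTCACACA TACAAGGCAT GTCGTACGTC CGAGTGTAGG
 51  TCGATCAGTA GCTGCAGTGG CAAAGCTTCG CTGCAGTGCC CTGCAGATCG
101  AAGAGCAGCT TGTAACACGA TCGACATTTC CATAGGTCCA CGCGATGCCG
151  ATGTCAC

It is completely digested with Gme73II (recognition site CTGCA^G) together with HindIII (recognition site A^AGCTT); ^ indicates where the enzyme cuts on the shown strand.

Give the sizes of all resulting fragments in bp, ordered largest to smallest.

Gme73II sites (CTGCAG) start at positions 62, 81, 91.
Gme73II cuts after base 5 of each site (before the last base), so after positions 66, 85, 95.
The HindIII site (AAGCTT) starts at position 73.
HindIII cuts after the first base of each site, so after position 73.
Combined cut positions: 66, 73, 85, 95.
Linear molecule, 4 cuts → 5 fragments:
  1–66 → 66 bp
  67–73 → 7 bp
  74–85 → 12 bp
  86–95 → 10 bp
  96–157 → 62 bp
Sorted largest to smallest: 66, 62, 12, 10, 7 bp.

66, 62, 12, 10, 7 bp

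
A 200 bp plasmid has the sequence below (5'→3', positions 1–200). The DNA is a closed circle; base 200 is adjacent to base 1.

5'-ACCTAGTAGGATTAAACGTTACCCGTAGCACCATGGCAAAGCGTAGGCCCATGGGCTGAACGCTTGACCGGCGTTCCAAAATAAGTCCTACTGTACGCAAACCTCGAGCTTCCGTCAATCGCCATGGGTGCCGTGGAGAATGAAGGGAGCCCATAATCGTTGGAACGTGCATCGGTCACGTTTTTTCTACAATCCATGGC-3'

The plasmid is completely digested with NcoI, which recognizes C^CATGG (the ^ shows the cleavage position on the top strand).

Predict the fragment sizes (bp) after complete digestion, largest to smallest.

NcoI sites (CCATGG) start at positions 31, 49, 122, 194.
NcoI cuts after the first base of each site, so after positions 31, 49, 122, 194.
Circular molecule, 4 cuts → 4 fragments:
  32–49 → 18 bp
  50–122 → 73 bp
  123–194 → 72 bp
  195–200 then 1–31 → 6 + 31 = 37 bp
Sorted largest to smallest: 73, 72, 37, 18 bp.

73, 72, 37, 18 bp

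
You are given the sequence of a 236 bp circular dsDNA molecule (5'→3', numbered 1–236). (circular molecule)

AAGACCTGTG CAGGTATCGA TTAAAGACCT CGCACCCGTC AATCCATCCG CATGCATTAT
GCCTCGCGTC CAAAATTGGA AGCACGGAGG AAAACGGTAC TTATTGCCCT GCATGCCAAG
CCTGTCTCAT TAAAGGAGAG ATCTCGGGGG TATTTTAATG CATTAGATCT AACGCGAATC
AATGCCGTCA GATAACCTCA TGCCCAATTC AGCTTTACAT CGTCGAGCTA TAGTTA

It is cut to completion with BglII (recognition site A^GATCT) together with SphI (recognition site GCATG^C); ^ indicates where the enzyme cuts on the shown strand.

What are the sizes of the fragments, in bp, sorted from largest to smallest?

BglII sites (AGATCT) start at positions 139, 165.
BglII cuts after the first base of each site, so after positions 139, 165.
SphI sites (GCATGC) start at positions 50, 111.
SphI cuts after base 5 of each site (before the last base), so after positions 54, 115.
Combined cut positions: 54, 115, 139, 165.
Circular molecule, 4 cuts → 4 fragments:
  55–115 → 61 bp
  116–139 → 24 bp
  140–165 → 26 bp
  166–236 then 1–54 → 71 + 54 = 125 bp
Sorted largest to smallest: 125, 61, 26, 24 bp.

125, 61, 26, 24 bp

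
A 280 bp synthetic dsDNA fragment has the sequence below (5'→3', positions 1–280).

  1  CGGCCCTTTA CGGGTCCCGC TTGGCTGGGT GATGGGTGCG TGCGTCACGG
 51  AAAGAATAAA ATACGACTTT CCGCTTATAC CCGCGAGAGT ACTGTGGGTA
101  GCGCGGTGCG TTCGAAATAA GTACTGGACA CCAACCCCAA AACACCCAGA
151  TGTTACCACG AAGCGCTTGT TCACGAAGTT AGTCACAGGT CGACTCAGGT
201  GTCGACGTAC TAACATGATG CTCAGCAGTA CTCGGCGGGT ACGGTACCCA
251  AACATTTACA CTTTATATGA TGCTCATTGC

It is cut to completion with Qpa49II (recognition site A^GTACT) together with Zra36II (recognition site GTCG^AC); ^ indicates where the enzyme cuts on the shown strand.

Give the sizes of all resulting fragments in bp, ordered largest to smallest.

88, 72, 53, 32, 23, 12 bp

Qpa49II sites (AGTACT) start at positions 88, 120, 227.
Qpa49II cuts after the first base of each site, so after positions 88, 120, 227.
Zra36II sites (GTCGAC) start at positions 189, 201.
Zra36II cuts after base 4 of each site, so after positions 192, 204.
Combined cut positions: 88, 120, 192, 204, 227.
Linear molecule, 5 cuts → 6 fragments:
  1–88 → 88 bp
  89–120 → 32 bp
  121–192 → 72 bp
  193–204 → 12 bp
  205–227 → 23 bp
  228–280 → 53 bp
Sorted largest to smallest: 88, 72, 53, 32, 23, 12 bp.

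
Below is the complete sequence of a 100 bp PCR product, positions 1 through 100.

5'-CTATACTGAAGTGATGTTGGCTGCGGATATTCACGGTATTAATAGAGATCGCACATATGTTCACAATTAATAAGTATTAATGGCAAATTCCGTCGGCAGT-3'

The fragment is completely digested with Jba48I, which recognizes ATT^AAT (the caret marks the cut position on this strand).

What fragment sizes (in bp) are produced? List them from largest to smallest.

Jba48I sites (ATTAAT) start at positions 38, 66, 76.
Jba48I cuts after base 3 of each site, so after positions 40, 68, 78.
Linear molecule, 3 cuts → 4 fragments:
  1–40 → 40 bp
  41–68 → 28 bp
  69–78 → 10 bp
  79–100 → 22 bp
Sorted largest to smallest: 40, 28, 22, 10 bp.

40, 28, 22, 10 bp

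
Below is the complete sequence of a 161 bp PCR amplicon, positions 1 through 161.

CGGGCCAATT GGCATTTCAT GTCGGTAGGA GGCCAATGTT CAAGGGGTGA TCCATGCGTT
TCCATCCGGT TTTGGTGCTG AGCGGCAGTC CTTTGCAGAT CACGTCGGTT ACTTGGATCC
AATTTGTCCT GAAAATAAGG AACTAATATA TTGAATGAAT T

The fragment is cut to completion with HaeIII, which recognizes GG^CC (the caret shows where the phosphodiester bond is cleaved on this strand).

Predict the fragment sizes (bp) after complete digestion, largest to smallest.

HaeIII sites (GGCC) start at positions 3, 31.
HaeIII cuts after base 2 of each site, so after positions 4, 32.
Linear molecule, 2 cuts → 3 fragments:
  1–4 → 4 bp
  5–32 → 28 bp
  33–161 → 129 bp
Sorted largest to smallest: 129, 28, 4 bp.

129, 28, 4 bp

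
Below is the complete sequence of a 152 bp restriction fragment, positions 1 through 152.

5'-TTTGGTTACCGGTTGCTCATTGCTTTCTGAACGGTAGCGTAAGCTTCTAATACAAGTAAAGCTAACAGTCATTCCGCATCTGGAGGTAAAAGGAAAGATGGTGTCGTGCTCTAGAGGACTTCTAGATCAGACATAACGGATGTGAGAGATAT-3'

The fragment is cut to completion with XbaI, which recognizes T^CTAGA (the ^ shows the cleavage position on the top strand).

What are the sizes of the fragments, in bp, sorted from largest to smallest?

XbaI sites (TCTAGA) start at positions 110, 121.
XbaI cuts after the first base of each site, so after positions 110, 121.
Linear molecule, 2 cuts → 3 fragments:
  1–110 → 110 bp
  111–121 → 11 bp
  122–152 → 31 bp
Sorted largest to smallest: 110, 31, 11 bp.

110, 31, 11 bp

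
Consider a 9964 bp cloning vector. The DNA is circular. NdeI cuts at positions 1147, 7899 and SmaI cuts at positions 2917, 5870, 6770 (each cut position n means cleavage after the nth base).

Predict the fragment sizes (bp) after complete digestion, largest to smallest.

3212, 2953, 1770, 1129, 900 bp

Combined cut positions (sorted): 1147, 2917, 5870, 6770, 7899.
Circular molecule, 5 cuts → 5 fragments:
  2917 − 1147 = 1770 bp
  5870 − 2917 = 2953 bp
  6770 − 5870 = 900 bp
  7899 − 6770 = 1129 bp
  wrap: 9964 − 7899 + 1147 = 3212 bp
Sorted largest to smallest: 3212, 2953, 1770, 1129, 900 bp.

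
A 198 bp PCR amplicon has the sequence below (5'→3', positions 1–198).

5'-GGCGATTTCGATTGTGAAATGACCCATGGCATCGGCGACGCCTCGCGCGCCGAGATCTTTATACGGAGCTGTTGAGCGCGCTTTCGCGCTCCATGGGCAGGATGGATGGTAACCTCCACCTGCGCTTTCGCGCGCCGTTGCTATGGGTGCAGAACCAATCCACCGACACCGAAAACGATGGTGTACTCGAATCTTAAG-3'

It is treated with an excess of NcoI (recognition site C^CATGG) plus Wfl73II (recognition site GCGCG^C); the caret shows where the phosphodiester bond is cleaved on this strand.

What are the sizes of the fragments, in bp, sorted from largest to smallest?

64, 43, 31, 25, 24, 11 bp

NcoI sites (CCATGG) start at positions 24, 91.
NcoI cuts after the first base of each site, so after positions 24, 91.
Wfl73II sites (GCGCGC) start at positions 45, 76, 130.
Wfl73II cuts after base 5 of each site (before the last base), so after positions 49, 80, 134.
Combined cut positions: 24, 49, 80, 91, 134.
Linear molecule, 5 cuts → 6 fragments:
  1–24 → 24 bp
  25–49 → 25 bp
  50–80 → 31 bp
  81–91 → 11 bp
  92–134 → 43 bp
  135–198 → 64 bp
Sorted largest to smallest: 64, 43, 31, 25, 24, 11 bp.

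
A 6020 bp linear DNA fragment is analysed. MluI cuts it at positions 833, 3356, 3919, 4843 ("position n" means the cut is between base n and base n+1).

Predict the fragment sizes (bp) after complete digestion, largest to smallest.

2523, 1177, 924, 833, 563 bp

Linear molecule, 4 cuts → 5 fragments:
  833 − 0 = 833 bp
  3356 − 833 = 2523 bp
  3919 − 3356 = 563 bp
  4843 − 3919 = 924 bp
  6020 − 4843 = 1177 bp
Sorted largest to smallest: 2523, 1177, 924, 833, 563 bp.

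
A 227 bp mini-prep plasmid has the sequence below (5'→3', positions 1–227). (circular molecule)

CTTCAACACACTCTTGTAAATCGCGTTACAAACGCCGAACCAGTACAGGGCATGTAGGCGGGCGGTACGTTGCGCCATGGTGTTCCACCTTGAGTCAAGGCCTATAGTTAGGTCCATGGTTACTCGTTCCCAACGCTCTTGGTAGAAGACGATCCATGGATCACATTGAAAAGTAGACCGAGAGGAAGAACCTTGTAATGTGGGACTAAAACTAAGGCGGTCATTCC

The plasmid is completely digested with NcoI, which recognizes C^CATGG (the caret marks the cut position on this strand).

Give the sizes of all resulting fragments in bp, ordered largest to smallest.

NcoI sites (CCATGG) start at positions 75, 114, 154.
NcoI cuts after the first base of each site, so after positions 75, 114, 154.
Circular molecule, 3 cuts → 3 fragments:
  76–114 → 39 bp
  115–154 → 40 bp
  155–227 then 1–75 → 73 + 75 = 148 bp
Sorted largest to smallest: 148, 40, 39 bp.

148, 40, 39 bp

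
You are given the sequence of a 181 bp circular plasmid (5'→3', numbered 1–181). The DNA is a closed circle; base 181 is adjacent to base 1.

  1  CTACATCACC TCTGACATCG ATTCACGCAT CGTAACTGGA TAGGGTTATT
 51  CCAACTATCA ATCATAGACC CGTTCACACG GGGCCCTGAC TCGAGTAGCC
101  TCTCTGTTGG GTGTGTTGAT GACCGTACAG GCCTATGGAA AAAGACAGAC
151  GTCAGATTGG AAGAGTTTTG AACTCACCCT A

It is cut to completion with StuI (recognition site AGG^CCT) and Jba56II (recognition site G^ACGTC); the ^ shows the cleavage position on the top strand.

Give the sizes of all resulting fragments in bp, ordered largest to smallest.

164, 17 bp

The StuI site (AGGCCT) starts at position 129.
StuI cuts after base 3 of each site, so after position 131.
The Jba56II site (GACGTC) starts at position 148.
Jba56II cuts after the first base of each site, so after position 148.
Combined cut positions: 131, 148.
Circular molecule, 2 cuts → 2 fragments:
  132–148 → 17 bp
  149–181 then 1–131 → 33 + 131 = 164 bp
Sorted largest to smallest: 164, 17 bp.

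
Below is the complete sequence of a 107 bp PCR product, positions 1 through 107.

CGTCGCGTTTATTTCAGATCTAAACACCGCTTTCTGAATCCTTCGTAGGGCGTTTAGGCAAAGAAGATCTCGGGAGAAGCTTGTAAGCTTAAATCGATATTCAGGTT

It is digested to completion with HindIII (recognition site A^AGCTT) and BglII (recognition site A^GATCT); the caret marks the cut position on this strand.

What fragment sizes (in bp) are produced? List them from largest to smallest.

HindIII sites (AAGCTT) start at positions 77, 85.
HindIII cuts after the first base of each site, so after positions 77, 85.
BglII sites (AGATCT) start at positions 16, 65.
BglII cuts after the first base of each site, so after positions 16, 65.
Combined cut positions: 16, 65, 77, 85.
Linear molecule, 4 cuts → 5 fragments:
  1–16 → 16 bp
  17–65 → 49 bp
  66–77 → 12 bp
  78–85 → 8 bp
  86–107 → 22 bp
Sorted largest to smallest: 49, 22, 16, 12, 8 bp.

49, 22, 16, 12, 8 bp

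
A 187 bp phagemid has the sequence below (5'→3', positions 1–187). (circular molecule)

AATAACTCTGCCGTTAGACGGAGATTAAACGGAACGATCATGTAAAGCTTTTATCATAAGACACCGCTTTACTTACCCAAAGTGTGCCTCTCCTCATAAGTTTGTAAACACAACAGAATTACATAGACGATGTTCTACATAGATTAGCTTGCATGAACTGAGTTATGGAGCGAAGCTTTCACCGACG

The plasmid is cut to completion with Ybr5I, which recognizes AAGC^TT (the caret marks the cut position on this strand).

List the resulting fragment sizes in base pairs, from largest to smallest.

128, 59 bp

Ybr5I sites (AAGCTT) start at positions 45, 173.
Ybr5I cuts after base 4 of each site, so after positions 48, 176.
Circular molecule, 2 cuts → 2 fragments:
  49–176 → 128 bp
  177–187 then 1–48 → 11 + 48 = 59 bp
Sorted largest to smallest: 128, 59 bp.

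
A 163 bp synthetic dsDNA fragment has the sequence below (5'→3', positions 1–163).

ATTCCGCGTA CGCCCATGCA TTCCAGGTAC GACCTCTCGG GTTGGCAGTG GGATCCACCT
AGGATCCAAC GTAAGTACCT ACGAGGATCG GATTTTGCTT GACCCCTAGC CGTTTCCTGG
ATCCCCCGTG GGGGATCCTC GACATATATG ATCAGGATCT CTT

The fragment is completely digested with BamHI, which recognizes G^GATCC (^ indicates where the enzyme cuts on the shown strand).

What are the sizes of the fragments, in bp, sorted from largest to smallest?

BamHI sites (GGATCC) start at positions 51, 62, 119, 133.
BamHI cuts after the first base of each site, so after positions 51, 62, 119, 133.
Linear molecule, 4 cuts → 5 fragments:
  1–51 → 51 bp
  52–62 → 11 bp
  63–119 → 57 bp
  120–133 → 14 bp
  134–163 → 30 bp
Sorted largest to smallest: 57, 51, 30, 14, 11 bp.

57, 51, 30, 14, 11 bp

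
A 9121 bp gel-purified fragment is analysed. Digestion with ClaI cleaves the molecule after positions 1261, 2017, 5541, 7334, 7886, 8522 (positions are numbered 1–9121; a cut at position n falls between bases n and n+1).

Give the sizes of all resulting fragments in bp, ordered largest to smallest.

3524, 1793, 1261, 756, 636, 599, 552 bp

Linear molecule, 6 cuts → 7 fragments:
  1261 − 0 = 1261 bp
  2017 − 1261 = 756 bp
  5541 − 2017 = 3524 bp
  7334 − 5541 = 1793 bp
  7886 − 7334 = 552 bp
  8522 − 7886 = 636 bp
  9121 − 8522 = 599 bp
Sorted largest to smallest: 3524, 1793, 1261, 756, 636, 599, 552 bp.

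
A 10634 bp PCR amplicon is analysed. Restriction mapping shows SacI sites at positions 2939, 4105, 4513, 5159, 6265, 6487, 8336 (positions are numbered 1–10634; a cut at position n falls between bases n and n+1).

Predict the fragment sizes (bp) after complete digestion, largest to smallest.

2939, 2298, 1849, 1166, 1106, 646, 408, 222 bp

Linear molecule, 7 cuts → 8 fragments:
  2939 − 0 = 2939 bp
  4105 − 2939 = 1166 bp
  4513 − 4105 = 408 bp
  5159 − 4513 = 646 bp
  6265 − 5159 = 1106 bp
  6487 − 6265 = 222 bp
  8336 − 6487 = 1849 bp
  10634 − 8336 = 2298 bp
Sorted largest to smallest: 2939, 2298, 1849, 1166, 1106, 646, 408, 222 bp.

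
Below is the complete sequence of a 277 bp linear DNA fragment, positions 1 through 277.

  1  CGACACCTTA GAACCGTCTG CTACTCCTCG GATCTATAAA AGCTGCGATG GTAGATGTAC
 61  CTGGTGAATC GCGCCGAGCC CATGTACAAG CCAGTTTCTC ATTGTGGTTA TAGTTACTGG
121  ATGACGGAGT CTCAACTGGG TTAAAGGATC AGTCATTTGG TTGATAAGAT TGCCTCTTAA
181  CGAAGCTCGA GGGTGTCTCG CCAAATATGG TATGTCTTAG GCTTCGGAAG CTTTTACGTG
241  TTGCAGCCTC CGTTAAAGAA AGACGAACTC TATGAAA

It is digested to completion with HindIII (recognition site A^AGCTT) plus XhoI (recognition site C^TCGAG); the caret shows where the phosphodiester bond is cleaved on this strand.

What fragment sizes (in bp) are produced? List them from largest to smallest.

186, 49, 42 bp

The HindIII site (AAGCTT) starts at position 228.
HindIII cuts after the first base of each site, so after position 228.
The XhoI site (CTCGAG) starts at position 186.
XhoI cuts after the first base of each site, so after position 186.
Combined cut positions: 186, 228.
Linear molecule, 2 cuts → 3 fragments:
  1–186 → 186 bp
  187–228 → 42 bp
  229–277 → 49 bp
Sorted largest to smallest: 186, 49, 42 bp.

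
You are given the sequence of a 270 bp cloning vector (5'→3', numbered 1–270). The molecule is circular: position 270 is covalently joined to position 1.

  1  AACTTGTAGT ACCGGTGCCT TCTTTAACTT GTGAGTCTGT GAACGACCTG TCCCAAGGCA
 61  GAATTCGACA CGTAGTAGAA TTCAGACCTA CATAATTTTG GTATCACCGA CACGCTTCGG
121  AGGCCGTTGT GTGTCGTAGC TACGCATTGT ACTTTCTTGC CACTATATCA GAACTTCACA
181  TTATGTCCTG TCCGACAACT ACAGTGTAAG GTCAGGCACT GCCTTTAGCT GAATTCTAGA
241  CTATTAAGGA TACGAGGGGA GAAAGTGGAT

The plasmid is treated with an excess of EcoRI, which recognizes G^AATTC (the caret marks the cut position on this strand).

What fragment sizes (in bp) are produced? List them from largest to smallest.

EcoRI sites (GAATTC) start at positions 61, 78, 231.
EcoRI cuts after the first base of each site, so after positions 61, 78, 231.
Circular molecule, 3 cuts → 3 fragments:
  62–78 → 17 bp
  79–231 → 153 bp
  232–270 then 1–61 → 39 + 61 = 100 bp
Sorted largest to smallest: 153, 100, 17 bp.

153, 100, 17 bp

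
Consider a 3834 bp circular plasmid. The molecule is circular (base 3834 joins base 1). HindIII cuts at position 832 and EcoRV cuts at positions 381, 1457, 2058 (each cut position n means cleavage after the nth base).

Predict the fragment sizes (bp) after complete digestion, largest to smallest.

2157, 625, 601, 451 bp

Combined cut positions (sorted): 381, 832, 1457, 2058.
Circular molecule, 4 cuts → 4 fragments:
  832 − 381 = 451 bp
  1457 − 832 = 625 bp
  2058 − 1457 = 601 bp
  wrap: 3834 − 2058 + 381 = 2157 bp
Sorted largest to smallest: 2157, 625, 601, 451 bp.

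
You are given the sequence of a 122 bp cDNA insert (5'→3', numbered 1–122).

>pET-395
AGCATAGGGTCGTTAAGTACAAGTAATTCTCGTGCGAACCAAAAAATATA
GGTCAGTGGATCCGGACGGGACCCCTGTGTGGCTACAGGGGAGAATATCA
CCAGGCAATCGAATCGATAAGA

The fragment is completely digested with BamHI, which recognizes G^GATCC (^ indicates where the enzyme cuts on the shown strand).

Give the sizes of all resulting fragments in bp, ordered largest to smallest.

The BamHI site (GGATCC) starts at position 58.
BamHI cuts after the first base of each site, so after position 58.
Linear molecule, 1 cut → 2 fragments:
  1–58 → 58 bp
  59–122 → 64 bp
Sorted largest to smallest: 64, 58 bp.

64, 58 bp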